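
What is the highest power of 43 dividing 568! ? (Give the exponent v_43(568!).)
v_43(568!) = 13

Legendre's formula: v_p(n!) = Σ_{k ≥ 1} ⌊n / p^k⌋. For p = 43, n = 568, the terms are:
  ⌊568/43^1⌋ = ⌊568/43⌋ = 13
(the next term ⌊568/43^2⌋ = 0, terminating the sum). Summing: v_43(568!) = 13 = 13.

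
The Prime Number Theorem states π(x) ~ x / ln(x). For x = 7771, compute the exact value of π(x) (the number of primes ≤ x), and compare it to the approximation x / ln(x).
π(7771) = 985;  x/ln(x) ≈ 867.48;  relative error ≈ 11.93%.

Directly count primes up to 7771: π(7771) = 985. The PNT approximation gives 7771/ln(7771) ≈ 7771/8.95815 ≈ 867.48. Relative error (π(x) − x/ln(x)) / π(x) ≈ 11.93%; the approximation is known to undercount slightly (Li(x) is a better estimate).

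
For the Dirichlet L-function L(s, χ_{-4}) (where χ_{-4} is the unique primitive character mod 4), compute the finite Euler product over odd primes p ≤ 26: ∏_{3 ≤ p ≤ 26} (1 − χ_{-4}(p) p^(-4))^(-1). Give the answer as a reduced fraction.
∏ = 2907090265708363109850475/2939590979896221115088896

The odd primes p ≤ 26 are [3, 5, 7, 11, 13, 17, 19, 23]. For each, χ(p) = 1 if p ≡ 1 mod 4, χ(p) = −1 if p ≡ 3 mod 4. Taking (1 − χ(p)/p^4)^(-1) = p^4/(p^4 − χ(p)): (1 − (-1)/3^4)^(-1) · (1 − (1)/5^4)^(-1) · (1 − (-1)/7^4)^(-1) · (1 − (-1)/11^4)^(-1) · (1 − (1)/13^4)^(-1) · (1 − (1)/17^4)^(-1) · (1 − (-1)/19^4)^(-1) · (1 − (-1)/23^4)^(-1) = 2907090265708363109850475/2939590979896221115088896.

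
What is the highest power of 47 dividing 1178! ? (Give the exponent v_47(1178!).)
v_47(1178!) = 25

Legendre's formula: v_p(n!) = Σ_{k ≥ 1} ⌊n / p^k⌋. For p = 47, n = 1178, the terms are:
  ⌊1178/47^1⌋ = ⌊1178/47⌋ = 25
(the next term ⌊1178/47^2⌋ = 0, terminating the sum). Summing: v_47(1178!) = 25 = 25.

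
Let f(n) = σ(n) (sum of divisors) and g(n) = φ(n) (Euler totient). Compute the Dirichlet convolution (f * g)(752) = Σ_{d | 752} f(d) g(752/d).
(σ * φ)(752) = 7520

Divisors of 752: [1, 2, 4, 8, 16, 47, 94, 188, 376, 752]. For each d | 752:
  d = 1: σ(1) · φ(752/1) = 1 · 368 = 368
  d = 2: σ(2) · φ(752/2) = 3 · 184 = 552
  d = 4: σ(4) · φ(752/4) = 7 · 92 = 644
  d = 8: σ(8) · φ(752/8) = 15 · 46 = 690
  d = 16: σ(16) · φ(752/16) = 31 · 46 = 1426
  d = 47: σ(47) · φ(752/47) = 48 · 8 = 384
  d = 94: σ(94) · φ(752/94) = 144 · 4 = 576
  d = 188: σ(188) · φ(752/188) = 336 · 2 = 672
  d = 376: σ(376) · φ(752/376) = 720 · 1 = 720
  d = 752: σ(752) · φ(752/752) = 1488 · 1 = 1488
Summing: (σ * φ)(752) = 368 + 552 + 644 + 690 + 1426 + 384 + 576 + 672 + 720 + 1488 = 7520.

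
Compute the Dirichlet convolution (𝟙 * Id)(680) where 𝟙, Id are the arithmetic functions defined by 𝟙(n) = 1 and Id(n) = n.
(𝟙 * Id)(680) = 1620

Divisors of 680: [1, 2, 4, 5, 8, 10, 17, 20, 34, 40, 68, 85, 136, 170, 340, 680]. For each d | 680:
  d = 1: 𝟙(1) · Id(680/1) = 1 · 680 = 680
  d = 2: 𝟙(2) · Id(680/2) = 1 · 340 = 340
  d = 4: 𝟙(4) · Id(680/4) = 1 · 170 = 170
  d = 5: 𝟙(5) · Id(680/5) = 1 · 136 = 136
  d = 8: 𝟙(8) · Id(680/8) = 1 · 85 = 85
  d = 10: 𝟙(10) · Id(680/10) = 1 · 68 = 68
  d = 17: 𝟙(17) · Id(680/17) = 1 · 40 = 40
  d = 20: 𝟙(20) · Id(680/20) = 1 · 34 = 34
  d = 34: 𝟙(34) · Id(680/34) = 1 · 20 = 20
  d = 40: 𝟙(40) · Id(680/40) = 1 · 17 = 17
  d = 68: 𝟙(68) · Id(680/68) = 1 · 10 = 10
  d = 85: 𝟙(85) · Id(680/85) = 1 · 8 = 8
  d = 136: 𝟙(136) · Id(680/136) = 1 · 5 = 5
  d = 170: 𝟙(170) · Id(680/170) = 1 · 4 = 4
  d = 340: 𝟙(340) · Id(680/340) = 1 · 2 = 2
  d = 680: 𝟙(680) · Id(680/680) = 1 · 1 = 1
Summing: (𝟙 * Id)(680) = 680 + 340 + 170 + 136 + 85 + 68 + 40 + 34 + 20 + 17 + 10 + 8 + 5 + 4 + 2 + 1 = 1620.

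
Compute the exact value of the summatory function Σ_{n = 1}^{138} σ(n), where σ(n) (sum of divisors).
Σ_{n ≤ 138} σ(n) = 15731

Compute σ(n) for each 1 ≤ n ≤ 138: σ(1) = 1, σ(2) = 3, σ(3) = 4, σ(4) = 7, σ(5) = 6, σ(6) = 12, σ(7) = 8, σ(8) = 15, σ(9) = 13, σ(10) = 18, σ(11) = 12, σ(12) = 28, σ(13) = 14, σ(14) = 24, σ(15) = 24, σ(16) = 31, σ(17) = 18, σ(18) = 39, σ(19) = 20, σ(20) = 42, σ(21) = 32, σ(22) = 36, σ(23) = 24, σ(24) = 60, σ(25) = 31, σ(26) = 42, σ(27) = 40, σ(28) = 56, σ(29) = 30, σ(30) = 72, σ(31) = 32, σ(32) = 63, σ(33) = 48, σ(34) = 54, σ(35) = 48, σ(36) = 91, σ(37) = 38, σ(38) = 60, σ(39) = 56, σ(40) = 90, σ(41) = 42, σ(42) = 96, σ(43) = 44, σ(44) = 84, σ(45) = 78, σ(46) = 72, σ(47) = 48, σ(48) = 124, σ(49) = 57, σ(50) = 93, σ(51) = 72, σ(52) = 98, σ(53) = 54, σ(54) = 120, σ(55) = 72, σ(56) = 120, σ(57) = 80, σ(58) = 90, σ(59) = 60, σ(60) = 168, σ(61) = 62, σ(62) = 96, σ(63) = 104, σ(64) = 127, σ(65) = 84, σ(66) = 144, σ(67) = 68, σ(68) = 126, σ(69) = 96, σ(70) = 144, σ(71) = 72, σ(72) = 195, σ(73) = 74, σ(74) = 114, σ(75) = 124, σ(76) = 140, σ(77) = 96, σ(78) = 168, σ(79) = 80, σ(80) = 186, σ(81) = 121, σ(82) = 126, σ(83) = 84, σ(84) = 224, σ(85) = 108, σ(86) = 132, σ(87) = 120, σ(88) = 180, σ(89) = 90, σ(90) = 234, σ(91) = 112, σ(92) = 168, σ(93) = 128, σ(94) = 144, σ(95) = 120, σ(96) = 252, σ(97) = 98, σ(98) = 171, σ(99) = 156, σ(100) = 217, σ(101) = 102, σ(102) = 216, σ(103) = 104, σ(104) = 210, σ(105) = 192, σ(106) = 162, σ(107) = 108, σ(108) = 280, σ(109) = 110, σ(110) = 216, σ(111) = 152, σ(112) = 248, σ(113) = 114, σ(114) = 240, σ(115) = 144, σ(116) = 210, σ(117) = 182, σ(118) = 180, σ(119) = 144, σ(120) = 360, σ(121) = 133, σ(122) = 186, σ(123) = 168, σ(124) = 224, σ(125) = 156, σ(126) = 312, σ(127) = 128, σ(128) = 255, σ(129) = 176, σ(130) = 252, σ(131) = 132, σ(132) = 336, σ(133) = 160, σ(134) = 204, σ(135) = 240, σ(136) = 270, σ(137) = 138, σ(138) = 288. Summing all 138 values: 15731. (Average order: Σ_{n ≤ x} σ(n) ~ (π²/12) x². For x = 138, (π²/12)·138² ≈ 15663.06.)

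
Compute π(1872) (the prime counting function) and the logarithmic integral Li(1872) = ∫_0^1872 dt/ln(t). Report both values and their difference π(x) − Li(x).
π(1872) = 286;  Li(1872) ≈ 297.90;  π(x) − Li(x) ≈ -11.90.

Direct count of primes ≤ 1872 gives π(1872) = 286. Numerical evaluation of the logarithmic integral gives Li(1872) ≈ 297.90. The difference π(x) − Li(x) ≈ -11.90 is typically negative for small/moderate x (Li(x) overestimates), though Littlewood's theorem shows this sign changes infinitely often.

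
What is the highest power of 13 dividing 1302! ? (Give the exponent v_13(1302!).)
v_13(1302!) = 107

Legendre's formula: v_p(n!) = Σ_{k ≥ 1} ⌊n / p^k⌋. For p = 13, n = 1302, the terms are:
  ⌊1302/13^1⌋ = ⌊1302/13⌋ = 100
  ⌊1302/13^2⌋ = ⌊1302/169⌋ = 7
(the next term ⌊1302/13^3⌋ = 0, terminating the sum). Summing: v_13(1302!) = 100 + 7 = 107.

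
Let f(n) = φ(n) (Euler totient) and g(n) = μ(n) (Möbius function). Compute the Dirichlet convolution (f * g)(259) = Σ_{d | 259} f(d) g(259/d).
(φ * μ)(259) = 175

Divisors of 259: [1, 7, 37, 259]. For each d | 259:
  d = 1: φ(1) · μ(259/1) = 1 · 1 = 1
  d = 7: φ(7) · μ(259/7) = 6 · -1 = -6
  d = 37: φ(37) · μ(259/37) = 36 · -1 = -36
  d = 259: φ(259) · μ(259/259) = 216 · 1 = 216
Summing: (φ * μ)(259) = 1 + -6 + -36 + 216 = 175.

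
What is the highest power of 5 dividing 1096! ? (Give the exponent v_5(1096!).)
v_5(1096!) = 271

Legendre's formula: v_p(n!) = Σ_{k ≥ 1} ⌊n / p^k⌋. For p = 5, n = 1096, the terms are:
  ⌊1096/5^1⌋ = ⌊1096/5⌋ = 219
  ⌊1096/5^2⌋ = ⌊1096/25⌋ = 43
  ⌊1096/5^3⌋ = ⌊1096/125⌋ = 8
  ⌊1096/5^4⌋ = ⌊1096/625⌋ = 1
(the next term ⌊1096/5^5⌋ = 0, terminating the sum). Summing: v_5(1096!) = 219 + 43 + 8 + 1 = 271.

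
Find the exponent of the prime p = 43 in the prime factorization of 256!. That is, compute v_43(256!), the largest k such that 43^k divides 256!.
v_43(256!) = 5

Legendre's formula: v_p(n!) = Σ_{k ≥ 1} ⌊n / p^k⌋. For p = 43, n = 256, the terms are:
  ⌊256/43^1⌋ = ⌊256/43⌋ = 5
(the next term ⌊256/43^2⌋ = 0, terminating the sum). Summing: v_43(256!) = 5 = 5.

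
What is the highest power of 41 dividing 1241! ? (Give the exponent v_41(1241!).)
v_41(1241!) = 30

Legendre's formula: v_p(n!) = Σ_{k ≥ 1} ⌊n / p^k⌋. For p = 41, n = 1241, the terms are:
  ⌊1241/41^1⌋ = ⌊1241/41⌋ = 30
(the next term ⌊1241/41^2⌋ = 0, terminating the sum). Summing: v_41(1241!) = 30 = 30.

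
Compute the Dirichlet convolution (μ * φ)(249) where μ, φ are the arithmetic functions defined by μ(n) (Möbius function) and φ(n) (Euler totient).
(μ * φ)(249) = 81

Divisors of 249: [1, 3, 83, 249]. For each d | 249:
  d = 1: μ(1) · φ(249/1) = 1 · 164 = 164
  d = 3: μ(3) · φ(249/3) = -1 · 82 = -82
  d = 83: μ(83) · φ(249/83) = -1 · 2 = -2
  d = 249: μ(249) · φ(249/249) = 1 · 1 = 1
Summing: (μ * φ)(249) = 164 + -82 + -2 + 1 = 81.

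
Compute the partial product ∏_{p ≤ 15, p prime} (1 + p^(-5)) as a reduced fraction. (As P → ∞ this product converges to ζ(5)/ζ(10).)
∏ = 3142700502292816/3033799133990625

The primes p ≤ 15 are [2, 3, 5, 7, 11, 13]. For each, (1 + 1/p^5) = (p^5 + 1)/p^5. Multiplying these fractions over p ∈ [2, 3, 5, 7, 11, 13] gives 3142700502292816/3033799133990625. (In the limit P → ∞ this tends to ζ(5)/ζ(10).)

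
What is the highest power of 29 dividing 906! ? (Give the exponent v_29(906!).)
v_29(906!) = 32

Legendre's formula: v_p(n!) = Σ_{k ≥ 1} ⌊n / p^k⌋. For p = 29, n = 906, the terms are:
  ⌊906/29^1⌋ = ⌊906/29⌋ = 31
  ⌊906/29^2⌋ = ⌊906/841⌋ = 1
(the next term ⌊906/29^3⌋ = 0, terminating the sum). Summing: v_29(906!) = 31 + 1 = 32.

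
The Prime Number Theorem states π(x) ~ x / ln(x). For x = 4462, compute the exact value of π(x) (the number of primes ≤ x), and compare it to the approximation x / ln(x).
π(4462) = 606;  x/ln(x) ≈ 530.98;  relative error ≈ 12.38%.

Directly count primes up to 4462: π(4462) = 606. The PNT approximation gives 4462/ln(4462) ≈ 4462/8.40335 ≈ 530.98. Relative error (π(x) − x/ln(x)) / π(x) ≈ 12.38%; the approximation is known to undercount slightly (Li(x) is a better estimate).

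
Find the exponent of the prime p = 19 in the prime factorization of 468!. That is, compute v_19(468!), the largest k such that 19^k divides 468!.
v_19(468!) = 25

Legendre's formula: v_p(n!) = Σ_{k ≥ 1} ⌊n / p^k⌋. For p = 19, n = 468, the terms are:
  ⌊468/19^1⌋ = ⌊468/19⌋ = 24
  ⌊468/19^2⌋ = ⌊468/361⌋ = 1
(the next term ⌊468/19^3⌋ = 0, terminating the sum). Summing: v_19(468!) = 24 + 1 = 25.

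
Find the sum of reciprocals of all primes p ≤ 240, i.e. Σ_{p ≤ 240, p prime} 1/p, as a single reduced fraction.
Σ 1/p = 2098799936456271323771652759516428422371386490386771476792994918184499649543226735989117756998751/1062411448280052319722448549835623701226301211611796930357321893850294264731624591303255041960530

π(240) = 52, so the primes ≤ 240 are [2, 3, 5, 7, 11, 13, 17, 19, 23, 29, 31, 37, 41, 43, 47, 53, 59, 61, 67, 71, 73, 79, 83, 89, 97, 101, 103, 107, 109, 113, 127, 131, 137, 139, 149, 151, 157, 163, 167, 173, 179, 181, 191, 193, 197, 199, 211, 223, 227, 229, 233, 239]. Summing 1/p over these primes: 2098799936456271323771652759516428422371386490386771476792994918184499649543226735989117756998751/1062411448280052319722448549835623701226301211611796930357321893850294264731624591303255041960530 ≈ 1.9755. Mertens estimate ln ln(240) + 0.2615 ≈ 1.9627.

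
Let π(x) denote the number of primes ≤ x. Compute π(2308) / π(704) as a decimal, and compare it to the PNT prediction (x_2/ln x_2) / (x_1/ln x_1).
π(2308)/π(704) = 342/126 ≈ 2.7143;  PNT prediction ≈ 2.7758.

π(704) = 126 and π(2308) = 342, so π(2308)/π(704) ≈ 2.7143. The PNT-predicted ratio is (2308/ln(2308)) / (704/ln(704)) ≈ 2.7758. The two agree to within a few percent, as expected.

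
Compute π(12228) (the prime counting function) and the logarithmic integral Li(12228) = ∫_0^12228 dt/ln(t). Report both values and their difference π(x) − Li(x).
π(12228) = 1461;  Li(12228) ≈ 1485.35;  π(x) − Li(x) ≈ -24.35.

Direct count of primes ≤ 12228 gives π(12228) = 1461. Numerical evaluation of the logarithmic integral gives Li(12228) ≈ 1485.35. The difference π(x) − Li(x) ≈ -24.35 is typically negative for small/moderate x (Li(x) overestimates), though Littlewood's theorem shows this sign changes infinitely often.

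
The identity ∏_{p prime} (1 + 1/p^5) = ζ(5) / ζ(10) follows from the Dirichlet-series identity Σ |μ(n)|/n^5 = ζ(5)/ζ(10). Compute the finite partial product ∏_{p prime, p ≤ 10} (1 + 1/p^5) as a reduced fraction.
∏ = 1468981382/1418090625

The primes p ≤ 10 are [2, 3, 5, 7]. For each, (1 + 1/p^5) = (p^5 + 1)/p^5. Multiplying these fractions over p ∈ [2, 3, 5, 7] gives 1468981382/1418090625. (In the limit P → ∞ this tends to ζ(5)/ζ(10).)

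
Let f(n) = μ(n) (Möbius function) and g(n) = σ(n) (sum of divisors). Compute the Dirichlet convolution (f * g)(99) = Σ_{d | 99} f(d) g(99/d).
(μ * σ)(99) = 99

Divisors of 99: [1, 3, 9, 11, 33, 99]. For each d | 99:
  d = 1: μ(1) · σ(99/1) = 1 · 156 = 156
  d = 3: μ(3) · σ(99/3) = -1 · 48 = -48
  d = 9: μ(9) · σ(99/9) = 0 · 12 = 0
  d = 11: μ(11) · σ(99/11) = -1 · 13 = -13
  d = 33: μ(33) · σ(99/33) = 1 · 4 = 4
  d = 99: μ(99) · σ(99/99) = 0 · 1 = 0
Summing: (μ * σ)(99) = 156 + -48 + 0 + -13 + 4 + 0 = 99.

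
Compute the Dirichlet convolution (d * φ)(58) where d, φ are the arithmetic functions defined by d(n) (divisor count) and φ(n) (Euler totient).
(d * φ)(58) = 90

Divisors of 58: [1, 2, 29, 58]. For each d | 58:
  d = 1: d(1) · φ(58/1) = 1 · 28 = 28
  d = 2: d(2) · φ(58/2) = 2 · 28 = 56
  d = 29: d(29) · φ(58/29) = 2 · 1 = 2
  d = 58: d(58) · φ(58/58) = 4 · 1 = 4
Summing: (d * φ)(58) = 28 + 56 + 2 + 4 = 90.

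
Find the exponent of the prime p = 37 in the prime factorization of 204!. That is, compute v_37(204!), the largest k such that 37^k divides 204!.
v_37(204!) = 5

Legendre's formula: v_p(n!) = Σ_{k ≥ 1} ⌊n / p^k⌋. For p = 37, n = 204, the terms are:
  ⌊204/37^1⌋ = ⌊204/37⌋ = 5
(the next term ⌊204/37^2⌋ = 0, terminating the sum). Summing: v_37(204!) = 5 = 5.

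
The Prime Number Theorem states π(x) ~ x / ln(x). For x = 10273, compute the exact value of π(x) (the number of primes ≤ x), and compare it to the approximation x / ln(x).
π(10273) = 1261;  x/ln(x) ≈ 1112.12;  relative error ≈ 11.81%.

Directly count primes up to 10273: π(10273) = 1261. The PNT approximation gives 10273/ln(10273) ≈ 10273/9.23727 ≈ 1112.12. Relative error (π(x) − x/ln(x)) / π(x) ≈ 11.81%; the approximation is known to undercount slightly (Li(x) is a better estimate).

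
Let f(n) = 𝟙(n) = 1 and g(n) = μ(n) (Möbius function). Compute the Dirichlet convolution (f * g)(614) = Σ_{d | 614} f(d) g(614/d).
(𝟙 * μ)(614) = 0

Divisors of 614: [1, 2, 307, 614]. For each d | 614:
  d = 1: 𝟙(1) · μ(614/1) = 1 · 1 = 1
  d = 2: 𝟙(2) · μ(614/2) = 1 · -1 = -1
  d = 307: 𝟙(307) · μ(614/307) = 1 · -1 = -1
  d = 614: 𝟙(614) · μ(614/614) = 1 · 1 = 1
Summing: (𝟙 * μ)(614) = 1 + -1 + -1 + 1 = 0.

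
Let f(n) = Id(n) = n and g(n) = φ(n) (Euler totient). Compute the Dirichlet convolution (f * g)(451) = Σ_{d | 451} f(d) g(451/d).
(Id * φ)(451) = 1701

Divisors of 451: [1, 11, 41, 451]. For each d | 451:
  d = 1: Id(1) · φ(451/1) = 1 · 400 = 400
  d = 11: Id(11) · φ(451/11) = 11 · 40 = 440
  d = 41: Id(41) · φ(451/41) = 41 · 10 = 410
  d = 451: Id(451) · φ(451/451) = 451 · 1 = 451
Summing: (Id * φ)(451) = 400 + 440 + 410 + 451 = 1701.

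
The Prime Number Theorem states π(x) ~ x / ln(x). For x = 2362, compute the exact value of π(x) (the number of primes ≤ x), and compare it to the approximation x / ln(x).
π(2362) = 350;  x/ln(x) ≈ 304.10;  relative error ≈ 13.12%.

Directly count primes up to 2362: π(2362) = 350. The PNT approximation gives 2362/ln(2362) ≈ 2362/7.76726 ≈ 304.10. Relative error (π(x) − x/ln(x)) / π(x) ≈ 13.12%; the approximation is known to undercount slightly (Li(x) is a better estimate).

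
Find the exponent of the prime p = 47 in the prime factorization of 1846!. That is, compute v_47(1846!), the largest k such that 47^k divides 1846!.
v_47(1846!) = 39

Legendre's formula: v_p(n!) = Σ_{k ≥ 1} ⌊n / p^k⌋. For p = 47, n = 1846, the terms are:
  ⌊1846/47^1⌋ = ⌊1846/47⌋ = 39
(the next term ⌊1846/47^2⌋ = 0, terminating the sum). Summing: v_47(1846!) = 39 = 39.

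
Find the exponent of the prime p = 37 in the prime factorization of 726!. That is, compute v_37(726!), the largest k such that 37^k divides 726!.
v_37(726!) = 19

Legendre's formula: v_p(n!) = Σ_{k ≥ 1} ⌊n / p^k⌋. For p = 37, n = 726, the terms are:
  ⌊726/37^1⌋ = ⌊726/37⌋ = 19
(the next term ⌊726/37^2⌋ = 0, terminating the sum). Summing: v_37(726!) = 19 = 19.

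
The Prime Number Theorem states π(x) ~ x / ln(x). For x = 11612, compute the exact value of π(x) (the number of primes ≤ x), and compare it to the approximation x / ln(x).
π(11612) = 1396;  x/ln(x) ≈ 1240.63;  relative error ≈ 11.13%.

Directly count primes up to 11612: π(11612) = 1396. The PNT approximation gives 11612/ln(11612) ≈ 11612/9.35979 ≈ 1240.63. Relative error (π(x) − x/ln(x)) / π(x) ≈ 11.13%; the approximation is known to undercount slightly (Li(x) is a better estimate).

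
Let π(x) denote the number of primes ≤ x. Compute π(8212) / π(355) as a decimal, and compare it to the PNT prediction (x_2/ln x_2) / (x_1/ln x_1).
π(8212)/π(355) = 1029/71 ≈ 14.4930;  PNT prediction ≈ 15.0705.

π(355) = 71 and π(8212) = 1029, so π(8212)/π(355) ≈ 14.4930. The PNT-predicted ratio is (8212/ln(8212)) / (355/ln(355)) ≈ 15.0705. The two agree to within a few percent, as expected.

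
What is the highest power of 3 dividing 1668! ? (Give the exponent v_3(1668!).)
v_3(1668!) = 830

Legendre's formula: v_p(n!) = Σ_{k ≥ 1} ⌊n / p^k⌋. For p = 3, n = 1668, the terms are:
  ⌊1668/3^1⌋ = ⌊1668/3⌋ = 556
  ⌊1668/3^2⌋ = ⌊1668/9⌋ = 185
  ⌊1668/3^3⌋ = ⌊1668/27⌋ = 61
  ⌊1668/3^4⌋ = ⌊1668/81⌋ = 20
  ⌊1668/3^5⌋ = ⌊1668/243⌋ = 6
  ⌊1668/3^6⌋ = ⌊1668/729⌋ = 2
(the next term ⌊1668/3^7⌋ = 0, terminating the sum). Summing: v_3(1668!) = 556 + 185 + 61 + 20 + 6 + 2 = 830.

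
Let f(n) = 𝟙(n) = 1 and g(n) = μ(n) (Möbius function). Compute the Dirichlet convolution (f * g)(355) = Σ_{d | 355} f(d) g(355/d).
(𝟙 * μ)(355) = 0

Divisors of 355: [1, 5, 71, 355]. For each d | 355:
  d = 1: 𝟙(1) · μ(355/1) = 1 · 1 = 1
  d = 5: 𝟙(5) · μ(355/5) = 1 · -1 = -1
  d = 71: 𝟙(71) · μ(355/71) = 1 · -1 = -1
  d = 355: 𝟙(355) · μ(355/355) = 1 · 1 = 1
Summing: (𝟙 * μ)(355) = 1 + -1 + -1 + 1 = 0.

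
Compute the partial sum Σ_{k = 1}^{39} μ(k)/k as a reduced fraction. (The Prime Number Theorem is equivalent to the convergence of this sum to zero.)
Σ μ(k)/k = 124873406579/2473579378270

Values of μ(k) for 1 ≤ k ≤ 39: μ(1) = 1, μ(2) = -1, μ(3) = -1, μ(5) = -1, μ(6) = 1, μ(7) = -1, μ(10) = 1, μ(11) = -1, μ(13) = -1, μ(14) = 1, μ(15) = 1, μ(17) = -1, μ(19) = -1, μ(21) = 1, μ(22) = 1, μ(23) = -1, μ(26) = 1, μ(29) = -1, μ(30) = -1, μ(31) = -1, μ(33) = 1, μ(34) = 1, μ(35) = 1, μ(37) = -1, μ(38) = 1, μ(39) = 1, with μ = 0 on non-squarefree integers. Summing μ(k)/k for k where μ(k) ≠ 0 gives 124873406579/2473579378270 ≈ 0.0505. (PNT ⟺ this sum → 0 as n → ∞.)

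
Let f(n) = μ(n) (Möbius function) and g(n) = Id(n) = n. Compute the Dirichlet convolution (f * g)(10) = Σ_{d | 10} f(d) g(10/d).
(μ * Id)(10) = 4

Divisors of 10: [1, 2, 5, 10]. For each d | 10:
  d = 1: μ(1) · Id(10/1) = 1 · 10 = 10
  d = 2: μ(2) · Id(10/2) = -1 · 5 = -5
  d = 5: μ(5) · Id(10/5) = -1 · 2 = -2
  d = 10: μ(10) · Id(10/10) = 1 · 1 = 1
Summing: (μ * Id)(10) = 10 + -5 + -2 + 1 = 4.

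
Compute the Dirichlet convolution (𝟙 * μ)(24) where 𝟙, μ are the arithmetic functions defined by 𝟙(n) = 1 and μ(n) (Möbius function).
(𝟙 * μ)(24) = 0

Divisors of 24: [1, 2, 3, 4, 6, 8, 12, 24]. For each d | 24:
  d = 1: 𝟙(1) · μ(24/1) = 1 · 0 = 0
  d = 2: 𝟙(2) · μ(24/2) = 1 · 0 = 0
  d = 3: 𝟙(3) · μ(24/3) = 1 · 0 = 0
  d = 4: 𝟙(4) · μ(24/4) = 1 · 1 = 1
  d = 6: 𝟙(6) · μ(24/6) = 1 · 0 = 0
  d = 8: 𝟙(8) · μ(24/8) = 1 · -1 = -1
  d = 12: 𝟙(12) · μ(24/12) = 1 · -1 = -1
  d = 24: 𝟙(24) · μ(24/24) = 1 · 1 = 1
Summing: (𝟙 * μ)(24) = 0 + 0 + 0 + 1 + 0 + -1 + -1 + 1 = 0.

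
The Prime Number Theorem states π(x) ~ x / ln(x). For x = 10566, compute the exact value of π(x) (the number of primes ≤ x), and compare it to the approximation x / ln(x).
π(10566) = 1289;  x/ln(x) ≈ 1140.37;  relative error ≈ 11.53%.

Directly count primes up to 10566: π(10566) = 1289. The PNT approximation gives 10566/ln(10566) ≈ 10566/9.26540 ≈ 1140.37. Relative error (π(x) − x/ln(x)) / π(x) ≈ 11.53%; the approximation is known to undercount slightly (Li(x) is a better estimate).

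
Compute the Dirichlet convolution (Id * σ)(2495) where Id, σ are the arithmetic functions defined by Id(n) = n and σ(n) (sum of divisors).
(Id * σ)(2495) = 10989

Divisors of 2495: [1, 5, 499, 2495]. For each d | 2495:
  d = 1: Id(1) · σ(2495/1) = 1 · 3000 = 3000
  d = 5: Id(5) · σ(2495/5) = 5 · 500 = 2500
  d = 499: Id(499) · σ(2495/499) = 499 · 6 = 2994
  d = 2495: Id(2495) · σ(2495/2495) = 2495 · 1 = 2495
Summing: (Id * σ)(2495) = 3000 + 2500 + 2994 + 2495 = 10989.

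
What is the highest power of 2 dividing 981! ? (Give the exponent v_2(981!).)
v_2(981!) = 974

Legendre's formula: v_p(n!) = Σ_{k ≥ 1} ⌊n / p^k⌋. For p = 2, n = 981, the terms are:
  ⌊981/2^1⌋ = ⌊981/2⌋ = 490
  ⌊981/2^2⌋ = ⌊981/4⌋ = 245
  ⌊981/2^3⌋ = ⌊981/8⌋ = 122
  ⌊981/2^4⌋ = ⌊981/16⌋ = 61
  ⌊981/2^5⌋ = ⌊981/32⌋ = 30
  ⌊981/2^6⌋ = ⌊981/64⌋ = 15
  ⌊981/2^7⌋ = ⌊981/128⌋ = 7
  ⌊981/2^8⌋ = ⌊981/256⌋ = 3
  ⌊981/2^9⌋ = ⌊981/512⌋ = 1
(the next term ⌊981/2^10⌋ = 0, terminating the sum). Summing: v_2(981!) = 490 + 245 + 122 + 61 + 30 + 15 + 7 + 3 + 1 = 974.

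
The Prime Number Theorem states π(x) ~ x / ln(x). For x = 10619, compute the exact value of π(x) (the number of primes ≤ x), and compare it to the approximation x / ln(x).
π(10619) = 1295;  x/ln(x) ≈ 1145.47;  relative error ≈ 11.55%.

Directly count primes up to 10619: π(10619) = 1295. The PNT approximation gives 10619/ln(10619) ≈ 10619/9.27040 ≈ 1145.47. Relative error (π(x) − x/ln(x)) / π(x) ≈ 11.55%; the approximation is known to undercount slightly (Li(x) is a better estimate).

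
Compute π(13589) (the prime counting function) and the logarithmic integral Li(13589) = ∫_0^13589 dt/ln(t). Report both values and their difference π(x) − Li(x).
π(13589) = 1606;  Li(13589) ≈ 1629.14;  π(x) − Li(x) ≈ -23.14.

Direct count of primes ≤ 13589 gives π(13589) = 1606. Numerical evaluation of the logarithmic integral gives Li(13589) ≈ 1629.14. The difference π(x) − Li(x) ≈ -23.14 is typically negative for small/moderate x (Li(x) overestimates), though Littlewood's theorem shows this sign changes infinitely often.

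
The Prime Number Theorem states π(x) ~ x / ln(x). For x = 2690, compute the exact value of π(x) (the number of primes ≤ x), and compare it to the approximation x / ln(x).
π(2690) = 391;  x/ln(x) ≈ 340.62;  relative error ≈ 12.88%.

Directly count primes up to 2690: π(2690) = 391. The PNT approximation gives 2690/ln(2690) ≈ 2690/7.89730 ≈ 340.62. Relative error (π(x) − x/ln(x)) / π(x) ≈ 12.88%; the approximation is known to undercount slightly (Li(x) is a better estimate).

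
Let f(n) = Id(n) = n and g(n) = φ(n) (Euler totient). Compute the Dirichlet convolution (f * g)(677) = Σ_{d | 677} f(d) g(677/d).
(Id * φ)(677) = 1353

Divisors of 677: [1, 677]. For each d | 677:
  d = 1: Id(1) · φ(677/1) = 1 · 676 = 676
  d = 677: Id(677) · φ(677/677) = 677 · 1 = 677
Summing: (Id * φ)(677) = 676 + 677 = 1353.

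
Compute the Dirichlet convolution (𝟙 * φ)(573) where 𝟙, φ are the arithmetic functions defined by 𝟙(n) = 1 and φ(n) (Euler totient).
(𝟙 * φ)(573) = 573

Divisors of 573: [1, 3, 191, 573]. For each d | 573:
  d = 1: 𝟙(1) · φ(573/1) = 1 · 380 = 380
  d = 3: 𝟙(3) · φ(573/3) = 1 · 190 = 190
  d = 191: 𝟙(191) · φ(573/191) = 1 · 2 = 2
  d = 573: 𝟙(573) · φ(573/573) = 1 · 1 = 1
Summing: (𝟙 * φ)(573) = 380 + 190 + 2 + 1 = 573.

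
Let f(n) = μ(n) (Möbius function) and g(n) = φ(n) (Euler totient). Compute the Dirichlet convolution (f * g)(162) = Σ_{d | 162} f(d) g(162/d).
(μ * φ)(162) = 0

Divisors of 162: [1, 2, 3, 6, 9, 18, 27, 54, 81, 162]. For each d | 162:
  d = 1: μ(1) · φ(162/1) = 1 · 54 = 54
  d = 2: μ(2) · φ(162/2) = -1 · 54 = -54
  d = 3: μ(3) · φ(162/3) = -1 · 18 = -18
  d = 6: μ(6) · φ(162/6) = 1 · 18 = 18
  d = 9: μ(9) · φ(162/9) = 0 · 6 = 0
  d = 18: μ(18) · φ(162/18) = 0 · 6 = 0
  d = 27: μ(27) · φ(162/27) = 0 · 2 = 0
  d = 54: μ(54) · φ(162/54) = 0 · 2 = 0
  d = 81: μ(81) · φ(162/81) = 0 · 1 = 0
  d = 162: μ(162) · φ(162/162) = 0 · 1 = 0
Summing: (μ * φ)(162) = 54 + -54 + -18 + 18 + 0 + 0 + 0 + 0 + 0 + 0 = 0.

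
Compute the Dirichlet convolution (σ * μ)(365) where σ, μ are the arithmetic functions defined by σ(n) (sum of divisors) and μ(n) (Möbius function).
(σ * μ)(365) = 365

Divisors of 365: [1, 5, 73, 365]. For each d | 365:
  d = 1: σ(1) · μ(365/1) = 1 · 1 = 1
  d = 5: σ(5) · μ(365/5) = 6 · -1 = -6
  d = 73: σ(73) · μ(365/73) = 74 · -1 = -74
  d = 365: σ(365) · μ(365/365) = 444 · 1 = 444
Summing: (σ * μ)(365) = 1 + -6 + -74 + 444 = 365.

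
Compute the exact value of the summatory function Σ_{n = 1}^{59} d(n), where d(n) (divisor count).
Σ_{n ≤ 59} d(n) = 249

Compute d(n) for each 1 ≤ n ≤ 59: d(1) = 1, d(2) = 2, d(3) = 2, d(4) = 3, d(5) = 2, d(6) = 4, d(7) = 2, d(8) = 4, d(9) = 3, d(10) = 4, d(11) = 2, d(12) = 6, d(13) = 2, d(14) = 4, d(15) = 4, d(16) = 5, d(17) = 2, d(18) = 6, d(19) = 2, d(20) = 6, d(21) = 4, d(22) = 4, d(23) = 2, d(24) = 8, d(25) = 3, d(26) = 4, d(27) = 4, d(28) = 6, d(29) = 2, d(30) = 8, d(31) = 2, d(32) = 6, d(33) = 4, d(34) = 4, d(35) = 4, d(36) = 9, d(37) = 2, d(38) = 4, d(39) = 4, d(40) = 8, d(41) = 2, d(42) = 8, d(43) = 2, d(44) = 6, d(45) = 6, d(46) = 4, d(47) = 2, d(48) = 10, d(49) = 3, d(50) = 6, d(51) = 4, d(52) = 6, d(53) = 2, d(54) = 8, d(55) = 4, d(56) = 8, d(57) = 4, d(58) = 4, d(59) = 2. Summing all 59 values: 249. (Dirichlet's divisor formula: Σ_{n ≤ x} d(n) = x ln(x) + (2γ − 1) x + O(√x). For x = 59, the asymptotic estimate is ≈ 249.69.)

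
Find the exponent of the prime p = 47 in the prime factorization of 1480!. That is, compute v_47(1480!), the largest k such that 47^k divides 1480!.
v_47(1480!) = 31

Legendre's formula: v_p(n!) = Σ_{k ≥ 1} ⌊n / p^k⌋. For p = 47, n = 1480, the terms are:
  ⌊1480/47^1⌋ = ⌊1480/47⌋ = 31
(the next term ⌊1480/47^2⌋ = 0, terminating the sum). Summing: v_47(1480!) = 31 = 31.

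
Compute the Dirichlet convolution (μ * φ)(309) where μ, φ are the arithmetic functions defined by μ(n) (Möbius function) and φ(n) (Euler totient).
(μ * φ)(309) = 101

Divisors of 309: [1, 3, 103, 309]. For each d | 309:
  d = 1: μ(1) · φ(309/1) = 1 · 204 = 204
  d = 3: μ(3) · φ(309/3) = -1 · 102 = -102
  d = 103: μ(103) · φ(309/103) = -1 · 2 = -2
  d = 309: μ(309) · φ(309/309) = 1 · 1 = 1
Summing: (μ * φ)(309) = 204 + -102 + -2 + 1 = 101.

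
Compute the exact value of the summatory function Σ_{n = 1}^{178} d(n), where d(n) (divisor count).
Σ_{n ≤ 178} d(n) = 951

Compute d(n) for each 1 ≤ n ≤ 178: d(1) = 1, d(2) = 2, d(3) = 2, d(4) = 3, d(5) = 2, d(6) = 4, d(7) = 2, d(8) = 4, d(9) = 3, d(10) = 4, d(11) = 2, d(12) = 6, d(13) = 2, d(14) = 4, d(15) = 4, d(16) = 5, d(17) = 2, d(18) = 6, d(19) = 2, d(20) = 6, d(21) = 4, d(22) = 4, d(23) = 2, d(24) = 8, d(25) = 3, d(26) = 4, d(27) = 4, d(28) = 6, d(29) = 2, d(30) = 8, d(31) = 2, d(32) = 6, d(33) = 4, d(34) = 4, d(35) = 4, d(36) = 9, d(37) = 2, d(38) = 4, d(39) = 4, d(40) = 8, d(41) = 2, d(42) = 8, d(43) = 2, d(44) = 6, d(45) = 6, d(46) = 4, d(47) = 2, d(48) = 10, d(49) = 3, d(50) = 6, d(51) = 4, d(52) = 6, d(53) = 2, d(54) = 8, d(55) = 4, d(56) = 8, d(57) = 4, d(58) = 4, d(59) = 2, d(60) = 12, d(61) = 2, d(62) = 4, d(63) = 6, d(64) = 7, d(65) = 4, d(66) = 8, d(67) = 2, d(68) = 6, d(69) = 4, d(70) = 8, d(71) = 2, d(72) = 12, d(73) = 2, d(74) = 4, d(75) = 6, d(76) = 6, d(77) = 4, d(78) = 8, d(79) = 2, d(80) = 10, d(81) = 5, d(82) = 4, d(83) = 2, d(84) = 12, d(85) = 4, d(86) = 4, d(87) = 4, d(88) = 8, d(89) = 2, d(90) = 12, d(91) = 4, d(92) = 6, d(93) = 4, d(94) = 4, d(95) = 4, d(96) = 12, d(97) = 2, d(98) = 6, d(99) = 6, d(100) = 9, d(101) = 2, d(102) = 8, d(103) = 2, d(104) = 8, d(105) = 8, d(106) = 4, d(107) = 2, d(108) = 12, d(109) = 2, d(110) = 8, d(111) = 4, d(112) = 10, d(113) = 2, d(114) = 8, d(115) = 4, d(116) = 6, d(117) = 6, d(118) = 4, d(119) = 4, d(120) = 16, d(121) = 3, d(122) = 4, d(123) = 4, d(124) = 6, d(125) = 4, d(126) = 12, d(127) = 2, d(128) = 8, d(129) = 4, d(130) = 8, d(131) = 2, d(132) = 12, d(133) = 4, d(134) = 4, d(135) = 8, d(136) = 8, d(137) = 2, d(138) = 8, d(139) = 2, d(140) = 12, d(141) = 4, d(142) = 4, d(143) = 4, d(144) = 15, d(145) = 4, d(146) = 4, d(147) = 6, d(148) = 6, d(149) = 2, d(150) = 12, d(151) = 2, d(152) = 8, d(153) = 6, d(154) = 8, d(155) = 4, d(156) = 12, d(157) = 2, d(158) = 4, d(159) = 4, d(160) = 12, d(161) = 4, d(162) = 10, d(163) = 2, d(164) = 6, d(165) = 8, d(166) = 4, d(167) = 2, d(168) = 16, d(169) = 3, d(170) = 8, d(171) = 6, d(172) = 6, d(173) = 2, d(174) = 8, d(175) = 6, d(176) = 10, d(177) = 4, d(178) = 4. Summing all 178 values: 951. (Dirichlet's divisor formula: Σ_{n ≤ x} d(n) = x ln(x) + (2γ − 1) x + O(√x). For x = 178, the asymptotic estimate is ≈ 949.85.)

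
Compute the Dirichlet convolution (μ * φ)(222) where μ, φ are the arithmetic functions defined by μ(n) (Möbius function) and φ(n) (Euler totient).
(μ * φ)(222) = 0

Divisors of 222: [1, 2, 3, 6, 37, 74, 111, 222]. For each d | 222:
  d = 1: μ(1) · φ(222/1) = 1 · 72 = 72
  d = 2: μ(2) · φ(222/2) = -1 · 72 = -72
  d = 3: μ(3) · φ(222/3) = -1 · 36 = -36
  d = 6: μ(6) · φ(222/6) = 1 · 36 = 36
  d = 37: μ(37) · φ(222/37) = -1 · 2 = -2
  d = 74: μ(74) · φ(222/74) = 1 · 2 = 2
  d = 111: μ(111) · φ(222/111) = 1 · 1 = 1
  d = 222: μ(222) · φ(222/222) = -1 · 1 = -1
Summing: (μ * φ)(222) = 72 + -72 + -36 + 36 + -2 + 2 + 1 + -1 = 0.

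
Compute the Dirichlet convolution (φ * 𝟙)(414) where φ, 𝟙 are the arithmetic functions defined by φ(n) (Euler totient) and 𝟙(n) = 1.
(φ * 𝟙)(414) = 414

Divisors of 414: [1, 2, 3, 6, 9, 18, 23, 46, 69, 138, 207, 414]. For each d | 414:
  d = 1: φ(1) · 𝟙(414/1) = 1 · 1 = 1
  d = 2: φ(2) · 𝟙(414/2) = 1 · 1 = 1
  d = 3: φ(3) · 𝟙(414/3) = 2 · 1 = 2
  d = 6: φ(6) · 𝟙(414/6) = 2 · 1 = 2
  d = 9: φ(9) · 𝟙(414/9) = 6 · 1 = 6
  d = 18: φ(18) · 𝟙(414/18) = 6 · 1 = 6
  d = 23: φ(23) · 𝟙(414/23) = 22 · 1 = 22
  d = 46: φ(46) · 𝟙(414/46) = 22 · 1 = 22
  d = 69: φ(69) · 𝟙(414/69) = 44 · 1 = 44
  d = 138: φ(138) · 𝟙(414/138) = 44 · 1 = 44
  d = 207: φ(207) · 𝟙(414/207) = 132 · 1 = 132
  d = 414: φ(414) · 𝟙(414/414) = 132 · 1 = 132
Summing: (φ * 𝟙)(414) = 1 + 1 + 2 + 2 + 6 + 6 + 22 + 22 + 44 + 44 + 132 + 132 = 414.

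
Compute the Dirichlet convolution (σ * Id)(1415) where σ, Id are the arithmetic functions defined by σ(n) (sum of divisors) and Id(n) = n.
(σ * Id)(1415) = 6237

Divisors of 1415: [1, 5, 283, 1415]. For each d | 1415:
  d = 1: σ(1) · Id(1415/1) = 1 · 1415 = 1415
  d = 5: σ(5) · Id(1415/5) = 6 · 283 = 1698
  d = 283: σ(283) · Id(1415/283) = 284 · 5 = 1420
  d = 1415: σ(1415) · Id(1415/1415) = 1704 · 1 = 1704
Summing: (σ * Id)(1415) = 1415 + 1698 + 1420 + 1704 = 6237.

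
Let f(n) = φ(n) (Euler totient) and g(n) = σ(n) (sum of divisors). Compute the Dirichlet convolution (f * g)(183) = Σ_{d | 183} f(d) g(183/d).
(φ * σ)(183) = 732

Divisors of 183: [1, 3, 61, 183]. For each d | 183:
  d = 1: φ(1) · σ(183/1) = 1 · 248 = 248
  d = 3: φ(3) · σ(183/3) = 2 · 62 = 124
  d = 61: φ(61) · σ(183/61) = 60 · 4 = 240
  d = 183: φ(183) · σ(183/183) = 120 · 1 = 120
Summing: (φ * σ)(183) = 248 + 124 + 240 + 120 = 732.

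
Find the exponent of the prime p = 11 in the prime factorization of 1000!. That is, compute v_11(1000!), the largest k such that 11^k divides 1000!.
v_11(1000!) = 98

Legendre's formula: v_p(n!) = Σ_{k ≥ 1} ⌊n / p^k⌋. For p = 11, n = 1000, the terms are:
  ⌊1000/11^1⌋ = ⌊1000/11⌋ = 90
  ⌊1000/11^2⌋ = ⌊1000/121⌋ = 8
(the next term ⌊1000/11^3⌋ = 0, terminating the sum). Summing: v_11(1000!) = 90 + 8 = 98.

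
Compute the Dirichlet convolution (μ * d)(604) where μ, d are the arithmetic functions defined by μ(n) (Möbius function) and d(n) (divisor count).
(μ * d)(604) = 1

Divisors of 604: [1, 2, 4, 151, 302, 604]. For each d | 604:
  d = 1: μ(1) · d(604/1) = 1 · 6 = 6
  d = 2: μ(2) · d(604/2) = -1 · 4 = -4
  d = 4: μ(4) · d(604/4) = 0 · 2 = 0
  d = 151: μ(151) · d(604/151) = -1 · 3 = -3
  d = 302: μ(302) · d(604/302) = 1 · 2 = 2
  d = 604: μ(604) · d(604/604) = 0 · 1 = 0
Summing: (μ * d)(604) = 6 + -4 + 0 + -3 + 2 + 0 = 1.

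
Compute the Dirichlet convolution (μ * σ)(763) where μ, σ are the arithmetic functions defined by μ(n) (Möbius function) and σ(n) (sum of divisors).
(μ * σ)(763) = 763

Divisors of 763: [1, 7, 109, 763]. For each d | 763:
  d = 1: μ(1) · σ(763/1) = 1 · 880 = 880
  d = 7: μ(7) · σ(763/7) = -1 · 110 = -110
  d = 109: μ(109) · σ(763/109) = -1 · 8 = -8
  d = 763: μ(763) · σ(763/763) = 1 · 1 = 1
Summing: (μ * σ)(763) = 880 + -110 + -8 + 1 = 763.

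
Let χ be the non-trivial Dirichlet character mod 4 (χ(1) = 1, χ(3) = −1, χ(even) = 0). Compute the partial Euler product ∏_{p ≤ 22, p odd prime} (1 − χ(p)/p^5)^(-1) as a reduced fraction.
∏ = 8959395755957897476417566375/8993950909687588250159808512

The odd primes p ≤ 22 are [3, 5, 7, 11, 13, 17, 19]. For each, χ(p) = 1 if p ≡ 1 mod 4, χ(p) = −1 if p ≡ 3 mod 4. Taking (1 − χ(p)/p^5)^(-1) = p^5/(p^5 − χ(p)): (1 − (-1)/3^5)^(-1) · (1 − (1)/5^5)^(-1) · (1 − (-1)/7^5)^(-1) · (1 − (-1)/11^5)^(-1) · (1 − (1)/13^5)^(-1) · (1 − (1)/17^5)^(-1) · (1 − (-1)/19^5)^(-1) = 8959395755957897476417566375/8993950909687588250159808512.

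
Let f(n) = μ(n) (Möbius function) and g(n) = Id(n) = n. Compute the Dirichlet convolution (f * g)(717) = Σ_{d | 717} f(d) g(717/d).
(μ * Id)(717) = 476

Divisors of 717: [1, 3, 239, 717]. For each d | 717:
  d = 1: μ(1) · Id(717/1) = 1 · 717 = 717
  d = 3: μ(3) · Id(717/3) = -1 · 239 = -239
  d = 239: μ(239) · Id(717/239) = -1 · 3 = -3
  d = 717: μ(717) · Id(717/717) = 1 · 1 = 1
Summing: (μ * Id)(717) = 717 + -239 + -3 + 1 = 476.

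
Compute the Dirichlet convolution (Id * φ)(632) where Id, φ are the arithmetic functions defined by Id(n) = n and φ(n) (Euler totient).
(Id * φ)(632) = 3140

Divisors of 632: [1, 2, 4, 8, 79, 158, 316, 632]. For each d | 632:
  d = 1: Id(1) · φ(632/1) = 1 · 312 = 312
  d = 2: Id(2) · φ(632/2) = 2 · 156 = 312
  d = 4: Id(4) · φ(632/4) = 4 · 78 = 312
  d = 8: Id(8) · φ(632/8) = 8 · 78 = 624
  d = 79: Id(79) · φ(632/79) = 79 · 4 = 316
  d = 158: Id(158) · φ(632/158) = 158 · 2 = 316
  d = 316: Id(316) · φ(632/316) = 316 · 1 = 316
  d = 632: Id(632) · φ(632/632) = 632 · 1 = 632
Summing: (Id * φ)(632) = 312 + 312 + 312 + 624 + 316 + 316 + 316 + 632 = 3140.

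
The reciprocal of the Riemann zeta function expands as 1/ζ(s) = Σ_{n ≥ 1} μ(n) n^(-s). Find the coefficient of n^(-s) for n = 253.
μ(253) = 1

Factor n = 253 = 11 · 23. μ(n) = 0 if any exponent ≥ 2 (not squarefree); otherwise μ(n) = (−1)^{ω(n)} where ω(n) is the number of distinct prime factors. Applying: μ(253) = 1.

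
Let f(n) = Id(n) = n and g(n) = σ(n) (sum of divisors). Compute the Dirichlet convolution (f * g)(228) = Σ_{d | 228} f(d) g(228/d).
(Id * σ)(228) = 4641

Divisors of 228: [1, 2, 3, 4, 6, 12, 19, 38, 57, 76, 114, 228]. For each d | 228:
  d = 1: Id(1) · σ(228/1) = 1 · 560 = 560
  d = 2: Id(2) · σ(228/2) = 2 · 240 = 480
  d = 3: Id(3) · σ(228/3) = 3 · 140 = 420
  d = 4: Id(4) · σ(228/4) = 4 · 80 = 320
  d = 6: Id(6) · σ(228/6) = 6 · 60 = 360
  d = 12: Id(12) · σ(228/12) = 12 · 20 = 240
  d = 19: Id(19) · σ(228/19) = 19 · 28 = 532
  d = 38: Id(38) · σ(228/38) = 38 · 12 = 456
  d = 57: Id(57) · σ(228/57) = 57 · 7 = 399
  d = 76: Id(76) · σ(228/76) = 76 · 4 = 304
  d = 114: Id(114) · σ(228/114) = 114 · 3 = 342
  d = 228: Id(228) · σ(228/228) = 228 · 1 = 228
Summing: (Id * σ)(228) = 560 + 480 + 420 + 320 + 360 + 240 + 532 + 456 + 399 + 304 + 342 + 228 = 4641.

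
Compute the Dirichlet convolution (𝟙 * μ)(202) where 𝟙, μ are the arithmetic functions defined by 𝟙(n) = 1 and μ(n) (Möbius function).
(𝟙 * μ)(202) = 0

Divisors of 202: [1, 2, 101, 202]. For each d | 202:
  d = 1: 𝟙(1) · μ(202/1) = 1 · 1 = 1
  d = 2: 𝟙(2) · μ(202/2) = 1 · -1 = -1
  d = 101: 𝟙(101) · μ(202/101) = 1 · -1 = -1
  d = 202: 𝟙(202) · μ(202/202) = 1 · 1 = 1
Summing: (𝟙 * μ)(202) = 1 + -1 + -1 + 1 = 0.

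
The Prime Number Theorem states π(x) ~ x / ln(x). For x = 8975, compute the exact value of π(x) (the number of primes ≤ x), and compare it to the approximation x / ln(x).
π(8975) = 1116;  x/ln(x) ≈ 986.03;  relative error ≈ 11.65%.

Directly count primes up to 8975: π(8975) = 1116. The PNT approximation gives 8975/ln(8975) ≈ 8975/9.10220 ≈ 986.03. Relative error (π(x) − x/ln(x)) / π(x) ≈ 11.65%; the approximation is known to undercount slightly (Li(x) is a better estimate).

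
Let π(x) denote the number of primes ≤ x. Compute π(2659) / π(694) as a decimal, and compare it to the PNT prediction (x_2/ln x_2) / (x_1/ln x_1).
π(2659)/π(694) = 385/125 ≈ 3.0800;  PNT prediction ≈ 3.1788.

π(694) = 125 and π(2659) = 385, so π(2659)/π(694) ≈ 3.0800. The PNT-predicted ratio is (2659/ln(2659)) / (694/ln(694)) ≈ 3.1788. The two agree to within a few percent, as expected.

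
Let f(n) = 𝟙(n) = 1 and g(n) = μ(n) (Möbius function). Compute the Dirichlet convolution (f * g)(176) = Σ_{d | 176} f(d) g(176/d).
(𝟙 * μ)(176) = 0

Divisors of 176: [1, 2, 4, 8, 11, 16, 22, 44, 88, 176]. For each d | 176:
  d = 1: 𝟙(1) · μ(176/1) = 1 · 0 = 0
  d = 2: 𝟙(2) · μ(176/2) = 1 · 0 = 0
  d = 4: 𝟙(4) · μ(176/4) = 1 · 0 = 0
  d = 8: 𝟙(8) · μ(176/8) = 1 · 1 = 1
  d = 11: 𝟙(11) · μ(176/11) = 1 · 0 = 0
  d = 16: 𝟙(16) · μ(176/16) = 1 · -1 = -1
  d = 22: 𝟙(22) · μ(176/22) = 1 · 0 = 0
  d = 44: 𝟙(44) · μ(176/44) = 1 · 0 = 0
  d = 88: 𝟙(88) · μ(176/88) = 1 · -1 = -1
  d = 176: 𝟙(176) · μ(176/176) = 1 · 1 = 1
Summing: (𝟙 * μ)(176) = 0 + 0 + 0 + 1 + 0 + -1 + 0 + 0 + -1 + 1 = 0.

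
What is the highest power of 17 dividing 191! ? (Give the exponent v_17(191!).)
v_17(191!) = 11

Legendre's formula: v_p(n!) = Σ_{k ≥ 1} ⌊n / p^k⌋. For p = 17, n = 191, the terms are:
  ⌊191/17^1⌋ = ⌊191/17⌋ = 11
(the next term ⌊191/17^2⌋ = 0, terminating the sum). Summing: v_17(191!) = 11 = 11.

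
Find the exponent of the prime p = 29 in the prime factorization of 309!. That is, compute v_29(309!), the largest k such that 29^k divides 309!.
v_29(309!) = 10

Legendre's formula: v_p(n!) = Σ_{k ≥ 1} ⌊n / p^k⌋. For p = 29, n = 309, the terms are:
  ⌊309/29^1⌋ = ⌊309/29⌋ = 10
(the next term ⌊309/29^2⌋ = 0, terminating the sum). Summing: v_29(309!) = 10 = 10.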